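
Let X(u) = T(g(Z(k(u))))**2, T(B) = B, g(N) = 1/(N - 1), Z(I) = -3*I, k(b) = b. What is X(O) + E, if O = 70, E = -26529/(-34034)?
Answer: 1181131643/1515227714 ≈ 0.77951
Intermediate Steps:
g(N) = 1/(-1 + N)
E = 26529/34034 (E = -26529*(-1/34034) = 26529/34034 ≈ 0.77948)
X(u) = (-1 - 3*u)**(-2) (X(u) = (1/(-1 - 3*u))**2 = (-1 - 3*u)**(-2))
X(O) + E = (1 + 3*70)**(-2) + 26529/34034 = (1 + 210)**(-2) + 26529/34034 = 211**(-2) + 26529/34034 = 1/44521 + 26529/34034 = 1181131643/1515227714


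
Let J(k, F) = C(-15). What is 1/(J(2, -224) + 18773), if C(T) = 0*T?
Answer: 1/18773 ≈ 5.3268e-5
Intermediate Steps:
C(T) = 0
J(k, F) = 0
1/(J(2, -224) + 18773) = 1/(0 + 18773) = 1/18773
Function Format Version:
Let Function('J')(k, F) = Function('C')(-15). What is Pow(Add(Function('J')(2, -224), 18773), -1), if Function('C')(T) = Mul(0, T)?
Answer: Rational(1, 18773) ≈ 5.3268e-5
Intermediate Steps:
Function('C')(T) = 0
Function('J')(k, F) = 0
Pow(Add(Function('J')(2, -224), 18773), -1) = Pow(Add(0, 18773), -1) = Pow(18773, -1) = Rational(1, 18773)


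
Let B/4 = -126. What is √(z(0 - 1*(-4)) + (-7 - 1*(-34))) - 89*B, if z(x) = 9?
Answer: 44862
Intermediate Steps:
B = -504 (B = 4*(-126) = -504)
√(z(0 - 1*(-4)) + (-7 - 1*(-34))) - 89*B = √(9 + (-7 - 1*(-34))) - 89*(-504) = √(9 + (-7 + 34)) + 44856 = √(9 + 27) + 44856 = √36 + 44856 = 6 + 44856 = 44862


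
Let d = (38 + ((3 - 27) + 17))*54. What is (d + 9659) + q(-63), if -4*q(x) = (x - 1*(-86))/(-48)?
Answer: 2175959/192 ≈ 11333.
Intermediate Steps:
d = 1674 (d = (38 + (-24 + 17))*54 = (38 - 7)*54 = 31*54 = 1674)
q(x) = 43/96 + x/192 (q(x) = -(x - 1*(-86))/(4*(-48)) = -(x + 86)*(-1)/(4*48) = -(86 + x)*(-1)/(4*48) = -(-43/24 - x/48)/4 = 43/96 + x/192)
(d + 9659) + q(-63) = (1674 + 9659) + (43/96 + (1/192)*(-63)) = 11333 + (43/96 - 21/64) = 11333 + 23/192 = 2175959/192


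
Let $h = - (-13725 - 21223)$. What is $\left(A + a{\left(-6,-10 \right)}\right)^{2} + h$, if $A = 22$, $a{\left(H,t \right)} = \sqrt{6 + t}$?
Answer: $35428 + 88 i \approx 35428.0 + 88.0 i$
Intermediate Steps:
$h = 34948$ ($h = - (-13725 - 21223) = \left(-1\right) \left(-34948\right) = 34948$)
$\left(A + a{\left(-6,-10 \right)}\right)^{2} + h = \left(22 + \sqrt{6 - 10}\right)^{2} + 34948 = \left(22 + \sqrt{-4}\right)^{2} + 34948 = \left(22 + 2 i\right)^{2} + 34948 = 34948 + \left(22 + 2 i\right)^{2}$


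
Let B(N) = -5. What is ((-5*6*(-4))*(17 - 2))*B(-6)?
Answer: -9000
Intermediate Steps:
((-5*6*(-4))*(17 - 2))*B(-6) = ((-5*6*(-4))*(17 - 2))*(-5) = (-30*(-4)*15)*(-5) = (120*15)*(-5) = 1800*(-5) = -9000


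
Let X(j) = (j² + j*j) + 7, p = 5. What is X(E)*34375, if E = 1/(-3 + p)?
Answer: 515625/2 ≈ 2.5781e+5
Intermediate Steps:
E = ½ (E = 1/(-3 + 5) = 1/2 = ½ ≈ 0.50000)
X(j) = 7 + 2*j² (X(j) = (j² + j²) + 7 = 2*j² + 7 = 7 + 2*j²)
X(E)*34375 = (7 + 2*(½)²)*34375 = (7 + 2*(¼))*34375 = (7 + ½)*34375 = (15/2)*34375 = 515625/2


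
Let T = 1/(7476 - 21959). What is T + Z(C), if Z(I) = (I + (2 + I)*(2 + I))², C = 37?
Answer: 35155512811/14483 ≈ 2.4274e+6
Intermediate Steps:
Z(I) = (I + (2 + I)²)²
T = -1/14483 (T = 1/(-14483) = -1/14483 ≈ -6.9047e-5)
T + Z(C) = -1/14483 + (37 + (2 + 37)²)² = -1/14483 + (37 + 39²)² = -1/14483 + (37 + 1521)² = -1/14483 + 1558² = -1/14483 + 2427364 = 35155512811/14483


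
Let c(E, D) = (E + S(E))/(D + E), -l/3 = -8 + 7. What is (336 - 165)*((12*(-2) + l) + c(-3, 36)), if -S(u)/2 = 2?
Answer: -39900/11 ≈ -3627.3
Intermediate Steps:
l = 3 (l = -3*(-8 + 7) = -3*(-1) = 3)
S(u) = -4 (S(u) = -2*2 = -4)
c(E, D) = (-4 + E)/(D + E) (c(E, D) = (E - 4)/(D + E) = (-4 + E)/(D + E))
(336 - 165)*((12*(-2) + l) + c(-3, 36)) = (336 - 165)*((12*(-2) + 3) + (-4 - 3)/(36 - 3)) = 171*((-24 + 3) - 7/33) = 171*(-21 + (1/33)*(-7)) = 171*(-21 - 7/33) = 171*(-700/33) = -39900/11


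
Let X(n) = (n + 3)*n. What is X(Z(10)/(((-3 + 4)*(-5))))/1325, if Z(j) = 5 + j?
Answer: 0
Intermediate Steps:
X(n) = n*(3 + n) (X(n) = (3 + n)*n = n*(3 + n))
X(Z(10)/(((-3 + 4)*(-5))))/1325 = (((5 + 10)/(((-3 + 4)*(-5))))*(3 + (5 + 10)/(((-3 + 4)*(-5)))))/1325 = ((15/((1*(-5))))*(3 + 15/((1*(-5)))))*(1/1325) = ((15/(-5))*(3 + 15/(-5)))*(1/1325) = ((15*(-1/5))*(3 + 15*(-1/5)))*(1/1325) = -3*(3 - 3)*(1/1325) = -3*0*(1/1325) = 0*(1/1325) = 0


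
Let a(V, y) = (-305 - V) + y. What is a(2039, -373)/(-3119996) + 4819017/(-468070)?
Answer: -683365546261/66380751260 ≈ -10.295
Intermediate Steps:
a(V, y) = -305 + y - V
a(2039, -373)/(-3119996) + 4819017/(-468070) = (-305 - 373 - 1*2039)/(-3119996) + 4819017/(-468070) = (-305 - 373 - 2039)*(-1/3119996) + 4819017*(-1/468070) = -2717*(-1/3119996) - 4819017/468070 = 247/283636 - 4819017/468070 = -683365546261/66380751260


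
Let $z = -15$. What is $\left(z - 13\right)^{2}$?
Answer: $784$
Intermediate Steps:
$\left(z - 13\right)^{2} = \left(-15 - 13\right)^{2} = \left(-28\right)^{2} = 784$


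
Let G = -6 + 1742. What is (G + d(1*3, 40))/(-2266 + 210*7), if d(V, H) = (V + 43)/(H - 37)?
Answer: -2627/1194 ≈ -2.2002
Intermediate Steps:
d(V, H) = (43 + V)/(-37 + H)
G = 1736
(G + d(1*3, 40))/(-2266 + 210*7) = (1736 + (43 + 1*3)/(-37 + 40))/(-2266 + 210*7) = (1736 + (43 + 3)/3)/(-2266 + 1470) = (1736 + (⅓)*46)/(-796) = (1736 + 46/3)*(-1/796) = (5254/3)*(-1/796) = -2627/1194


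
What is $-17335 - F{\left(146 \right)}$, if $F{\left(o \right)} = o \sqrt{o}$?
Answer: $-17335 - 146 \sqrt{146} \approx -19099.0$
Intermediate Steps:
$F{\left(o \right)} = o^{\frac{3}{2}}$
$-17335 - F{\left(146 \right)} = -17335 - 146^{\frac{3}{2}} = -17335 - 146 \sqrt{146}$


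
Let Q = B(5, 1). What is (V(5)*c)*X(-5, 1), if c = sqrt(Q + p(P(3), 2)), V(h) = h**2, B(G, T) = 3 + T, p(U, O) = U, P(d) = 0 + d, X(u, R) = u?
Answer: -125*sqrt(7) ≈ -330.72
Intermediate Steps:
P(d) = d
Q = 4 (Q = 3 + 1 = 4)
c = sqrt(7) (c = sqrt(4 + 3) = sqrt(7) ≈ 2.6458)
(V(5)*c)*X(-5, 1) = (5**2*sqrt(7))*(-5) = (25*sqrt(7))*(-5) = -125*sqrt(7)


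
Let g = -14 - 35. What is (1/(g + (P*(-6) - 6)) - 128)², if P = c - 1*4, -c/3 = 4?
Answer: 27531009/1681 ≈ 16378.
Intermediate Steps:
c = -12 (c = -3*4 = -12)
P = -16 (P = -12 - 1*4 = -12 - 4 = -16)
g = -49
(1/(g + (P*(-6) - 6)) - 128)² = (1/(-49 + (-16*(-6) - 6)) - 128)² = (1/(-49 + (96 - 6)) - 128)² = (1/(-49 + 90) - 128)² = (1/41 - 128)² = (-5247/41)² = 27531009/1681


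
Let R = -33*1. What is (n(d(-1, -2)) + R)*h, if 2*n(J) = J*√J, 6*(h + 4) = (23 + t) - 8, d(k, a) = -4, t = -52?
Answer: 671/2 + 122*I/3 ≈ 335.5 + 40.667*I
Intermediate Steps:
h = -61/6 (h = -4 + ((23 - 52) - 8)/6 = -4 + (-29 - 8)/6 = -4 + (⅙)*(-37) = -4 - 37/6 = -61/6 ≈ -10.167)
R = -33
n(J) = J^(3/2)/2 (n(J) = (J*√J)/2 = J^(3/2)/2)
(n(d(-1, -2)) + R)*h = ((-4)^(3/2)/2 - 33)*(-61/6) = ((-8*I)/2 - 33)*(-61/6) = (-4*I - 33)*(-61/6) = (-33 - 4*I)*(-61/6) = 671/2 + 122*I/3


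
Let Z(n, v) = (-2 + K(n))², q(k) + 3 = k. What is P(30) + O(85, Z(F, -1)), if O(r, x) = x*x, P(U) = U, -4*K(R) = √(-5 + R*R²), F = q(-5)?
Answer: 80537/256 - 453*I*√517/8 ≈ 314.6 - 1287.5*I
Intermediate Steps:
q(k) = -3 + k
F = -8 (F = -3 - 5 = -8)
K(R) = -√(-5 + R³)/4 (K(R) = -√(-5 + R*R²)/4 = -√(-5 + R³)/4)
Z(n, v) = (-2 - √(-5 + n³)/4)²
O(r, x) = x²
P(30) + O(85, Z(F, -1)) = 30 + ((8 + √(-5 + (-8)³))²/16)² = 30 + ((8 + √(-5 - 512))²/16)² = 30 + ((8 + √(-517))²/16)² = 30 + ((8 + I*√517)²/16)² = 30 + (8 + I*√517)⁴/256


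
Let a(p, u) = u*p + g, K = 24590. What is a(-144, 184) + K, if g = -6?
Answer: -1912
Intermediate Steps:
a(p, u) = -6 + p*u (a(p, u) = u*p - 6 = p*u - 6 = -6 + p*u)
a(-144, 184) + K = (-6 - 144*184) + 24590 = (-6 - 26496) + 24590 = -26502 + 24590 = -1912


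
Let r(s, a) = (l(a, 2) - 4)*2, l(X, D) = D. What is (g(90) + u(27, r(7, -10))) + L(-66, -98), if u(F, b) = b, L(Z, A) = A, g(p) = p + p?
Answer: 78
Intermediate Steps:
g(p) = 2*p
r(s, a) = -4 (r(s, a) = (2 - 4)*2 = -2*2 = -4)
(g(90) + u(27, r(7, -10))) + L(-66, -98) = (2*90 - 4) - 98 = (180 - 4) - 98 = 176 - 98 = 78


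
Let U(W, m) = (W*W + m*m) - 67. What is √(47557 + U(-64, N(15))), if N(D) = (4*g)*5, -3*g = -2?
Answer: √465874/3 ≈ 227.52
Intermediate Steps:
g = ⅔ (g = -⅓*(-2) = ⅔ ≈ 0.66667)
N(D) = 40/3 (N(D) = (4*(⅔))*5 = (8/3)*5 = 40/3)
U(W, m) = -67 + W² + m² (U(W, m) = (W² + m²) - 67 = -67 + W² + m²)
√(47557 + U(-64, N(15))) = √(47557 + (-67 + (-64)² + (40/3)²)) = √(47557 + (-67 + 4096 + 1600/9)) = √(47557 + 37861/9) = √(465874/9) = √465874/3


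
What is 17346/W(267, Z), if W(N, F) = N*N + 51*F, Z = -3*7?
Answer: 2891/11703 ≈ 0.24703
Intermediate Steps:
Z = -21
W(N, F) = N² + 51*F
17346/W(267, Z) = 17346/(267² + 51*(-21)) = 17346/(71289 - 1071) = 17346/70218 = 17346*(1/70218) = 2891/11703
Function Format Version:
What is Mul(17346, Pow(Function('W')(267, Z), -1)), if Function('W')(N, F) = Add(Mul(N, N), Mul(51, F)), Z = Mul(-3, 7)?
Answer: Rational(2891, 11703) ≈ 0.24703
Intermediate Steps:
Z = -21
Function('W')(N, F) = Add(Pow(N, 2), Mul(51, F))
Mul(17346, Pow(Function('W')(267, Z), -1)) = Mul(17346, Pow(Add(Pow(267, 2), Mul(51, -21)), -1)) = Mul(17346, Pow(Add(71289, -1071), -1)) = Mul(17346, Pow(70218, -1)) = Mul(17346, Rational(1, 70218)) = Rational(2891, 11703)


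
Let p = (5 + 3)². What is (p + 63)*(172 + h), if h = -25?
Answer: 18669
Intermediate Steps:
p = 64 (p = 8² = 64)
(p + 63)*(172 + h) = (64 + 63)*(172 - 25) = 127*147 = 18669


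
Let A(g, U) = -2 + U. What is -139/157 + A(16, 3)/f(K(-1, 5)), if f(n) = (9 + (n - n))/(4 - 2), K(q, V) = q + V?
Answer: -937/1413 ≈ -0.66313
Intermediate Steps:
K(q, V) = V + q
f(n) = 9/2 (f(n) = (9 + 0)/2 = 9*(½) = 9/2)
-139/157 + A(16, 3)/f(K(-1, 5)) = -139/157 + (-2 + 3)/(9/2) = -139*1/157 + 1*(2/9) = -139/157 + 2/9 = -937/1413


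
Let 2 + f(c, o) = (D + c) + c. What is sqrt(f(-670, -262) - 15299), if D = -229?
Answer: I*sqrt(16870) ≈ 129.88*I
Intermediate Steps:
f(c, o) = -231 + 2*c (f(c, o) = -2 + ((-229 + c) + c) = -2 + (-229 + 2*c) = -231 + 2*c)
sqrt(f(-670, -262) - 15299) = sqrt((-231 + 2*(-670)) - 15299) = sqrt((-231 - 1340) - 15299) = sqrt(-1571 - 15299) = sqrt(-16870) = I*sqrt(16870)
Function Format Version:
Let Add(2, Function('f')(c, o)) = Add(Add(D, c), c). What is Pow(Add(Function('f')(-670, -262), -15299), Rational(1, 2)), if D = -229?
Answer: Mul(I, Pow(16870, Rational(1, 2))) ≈ Mul(129.88, I)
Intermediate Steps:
Function('f')(c, o) = Add(-231, Mul(2, c)) (Function('f')(c, o) = Add(-2, Add(Add(-229, c), c)) = Add(-2, Add(-229, Mul(2, c))) = Add(-231, Mul(2, c)))
Pow(Add(Function('f')(-670, -262), -15299), Rational(1, 2)) = Pow(Add(Add(-231, Mul(2, -670)), -15299), Rational(1, 2)) = Pow(Add(Add(-231, -1340), -15299), Rational(1, 2)) = Pow(Add(-1571, -15299), Rational(1, 2)) = Pow(-16870, Rational(1, 2)) = Mul(I, Pow(16870, Rational(1, 2)))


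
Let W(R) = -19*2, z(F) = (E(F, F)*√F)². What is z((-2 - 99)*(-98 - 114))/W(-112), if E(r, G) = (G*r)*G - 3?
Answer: -1031740900583341496725154641250/19 ≈ -5.4302e+28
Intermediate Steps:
E(r, G) = -3 + r*G² (E(r, G) = r*G² - 3 = -3 + r*G²)
z(F) = F*(-3 + F³)² (z(F) = ((-3 + F*F²)*√F)² = ((-3 + F³)*√F)² = (√F*(-3 + F³))² = F*(-3 + F³)²)
W(R) = -38
z((-2 - 99)*(-98 - 114))/W(-112) = (((-2 - 99)*(-98 - 114))*(-3 + ((-2 - 99)*(-98 - 114))³)²)/(-38) = ((-101*(-212))*(-3 + (-101*(-212))³)²)*(-1/38) = (21412*(-3 + 21412³)²)*(-1/38) = (21412*(-3 + 9816839806528)²)*(-1/38) = (21412*9816839806525²)*(-1/38) = (21412*96370343786973799432575625)*(-1/38) = 2063481801166682993450309282500*(-1/38) = -1031740900583341496725154641250/19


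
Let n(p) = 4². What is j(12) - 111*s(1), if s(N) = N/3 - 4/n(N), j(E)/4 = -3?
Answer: -85/4 ≈ -21.250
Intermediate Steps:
n(p) = 16
j(E) = -12 (j(E) = 4*(-3) = -12)
s(N) = -¼ + N/3 (s(N) = N/3 - 4/16 = N*(⅓) - 4*1/16 = N/3 - ¼ = -¼ + N/3)
j(12) - 111*s(1) = -12 - 111*(-¼ + (⅓)*1) = -12 - 111*(-¼ + ⅓) = -12 - 111*1/12 = -12 - 37/4 = -85/4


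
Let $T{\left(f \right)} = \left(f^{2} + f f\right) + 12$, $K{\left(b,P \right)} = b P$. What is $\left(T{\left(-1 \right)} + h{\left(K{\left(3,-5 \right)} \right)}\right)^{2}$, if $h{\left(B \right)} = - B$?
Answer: $841$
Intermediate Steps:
$K{\left(b,P \right)} = P b$
$T{\left(f \right)} = 12 + 2 f^{2}$ ($T{\left(f \right)} = \left(f^{2} + f^{2}\right) + 12 = 2 f^{2} + 12 = 12 + 2 f^{2}$)
$\left(T{\left(-1 \right)} + h{\left(K{\left(3,-5 \right)} \right)}\right)^{2} = \left(\left(12 + 2 \left(-1\right)^{2}\right) - \left(-5\right) 3\right)^{2} = \left(\left(12 + 2 \cdot 1\right) - -15\right)^{2} = \left(\left(12 + 2\right) + 15\right)^{2} = \left(14 + 15\right)^{2} = 29^{2} = 841$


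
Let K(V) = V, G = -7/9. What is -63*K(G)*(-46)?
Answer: -2254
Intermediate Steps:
G = -7/9 (G = -7*1/9 = -7/9 ≈ -0.77778)
-63*K(G)*(-46) = -63*(-7/9)*(-46) = 49*(-46) = -2254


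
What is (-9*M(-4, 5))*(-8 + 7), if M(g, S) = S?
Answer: 45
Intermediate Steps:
(-9*M(-4, 5))*(-8 + 7) = (-9*5)*(-8 + 7) = -45*(-1) = 45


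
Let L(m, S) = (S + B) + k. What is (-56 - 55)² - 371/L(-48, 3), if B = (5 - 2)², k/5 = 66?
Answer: 4213411/342 ≈ 12320.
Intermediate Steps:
k = 330 (k = 5*66 = 330)
B = 9 (B = 3² = 9)
L(m, S) = 339 + S (L(m, S) = (S + 9) + 330 = (9 + S) + 330 = 339 + S)
(-56 - 55)² - 371/L(-48, 3) = (-56 - 55)² - 371/(339 + 3) = (-111)² - 371/342 = 12321 - 371*1/342 = 12321 - 371/342 = 4213411/342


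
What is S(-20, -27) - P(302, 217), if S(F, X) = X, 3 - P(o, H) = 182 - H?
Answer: -65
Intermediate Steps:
P(o, H) = -179 + H (P(o, H) = 3 - (182 - H) = 3 + (-182 + H) = -179 + H)
S(-20, -27) - P(302, 217) = -27 - (-179 + 217) = -27 - 1*38 = -27 - 38 = -65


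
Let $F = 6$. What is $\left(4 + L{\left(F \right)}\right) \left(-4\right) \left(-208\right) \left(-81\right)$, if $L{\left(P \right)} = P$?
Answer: $-673920$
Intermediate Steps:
$\left(4 + L{\left(F \right)}\right) \left(-4\right) \left(-208\right) \left(-81\right) = \left(4 + 6\right) \left(-4\right) \left(-208\right) \left(-81\right) = 10 \left(-4\right) \left(-208\right) \left(-81\right) = \left(-40\right) \left(-208\right) \left(-81\right) = 8320 \left(-81\right) = -673920$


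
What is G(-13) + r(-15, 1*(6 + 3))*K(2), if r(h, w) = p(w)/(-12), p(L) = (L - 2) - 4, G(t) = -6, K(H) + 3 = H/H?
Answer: -11/2 ≈ -5.5000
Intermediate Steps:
K(H) = -2 (K(H) = -3 + H/H = -3 + 1 = -2)
p(L) = -6 + L (p(L) = (-2 + L) - 4 = -6 + L)
r(h, w) = ½ - w/12 (r(h, w) = (-6 + w)/(-12) = (-6 + w)*(-1/12) = ½ - w/12)
G(-13) + r(-15, 1*(6 + 3))*K(2) = -6 + (½ - (6 + 3)/12)*(-2) = -6 + (½ - 9/12)*(-2) = -6 + (½ - 1/12*9)*(-2) = -6 + (½ - ¾)*(-2) = -6 - ¼*(-2) = -6 + ½ = -11/2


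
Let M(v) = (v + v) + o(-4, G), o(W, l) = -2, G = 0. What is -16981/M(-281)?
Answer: 16981/564 ≈ 30.108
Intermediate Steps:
M(v) = -2 + 2*v (M(v) = (v + v) - 2 = 2*v - 2 = -2 + 2*v)
-16981/M(-281) = -16981/(-2 + 2*(-281)) = -16981/(-2 - 562) = -16981/(-564) = -16981*(-1/564) = 16981/564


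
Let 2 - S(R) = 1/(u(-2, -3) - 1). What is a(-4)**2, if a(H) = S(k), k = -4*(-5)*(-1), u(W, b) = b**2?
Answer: 225/64 ≈ 3.5156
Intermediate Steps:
k = -20 (k = 20*(-1) = -20)
S(R) = 15/8 (S(R) = 2 - 1/((-3)**2 - 1) = 2 - 1/(9 - 1) = 2 - 1/8 = 15/8)
a(H) = 15/8
a(-4)**2 = (15/8)**2 = 225/64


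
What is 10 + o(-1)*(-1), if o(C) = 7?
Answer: 3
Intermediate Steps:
10 + o(-1)*(-1) = 10 + 7*(-1) = 10 - 7 = 3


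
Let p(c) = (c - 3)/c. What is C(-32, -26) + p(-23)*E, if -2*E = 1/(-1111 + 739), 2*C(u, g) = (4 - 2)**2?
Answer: 17125/8556 ≈ 2.0015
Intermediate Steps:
C(u, g) = 2 (C(u, g) = (4 - 2)**2/2 = (1/2)*2**2 = (1/2)*4 = 2)
E = 1/744 (E = -1/(2*(-1111 + 739)) = -1/2/(-372) = -1/2*(-1/372) = 1/744 ≈ 0.0013441)
p(c) = (-3 + c)/c
C(-32, -26) + p(-23)*E = 2 + ((-3 - 23)/(-23))*(1/744) = 2 - 1/23*(-26)*(1/744) = 2 + (26/23)*(1/744) = 2 + 13/8556 = 17125/8556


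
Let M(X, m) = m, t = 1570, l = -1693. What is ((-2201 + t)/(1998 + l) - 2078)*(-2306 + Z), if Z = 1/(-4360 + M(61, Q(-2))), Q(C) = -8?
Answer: 6390274674389/1332240 ≈ 4.7966e+6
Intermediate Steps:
Z = -1/4368 (Z = 1/(-4360 - 8) = 1/(-4368) = -1/4368 ≈ -0.00022894)
((-2201 + t)/(1998 + l) - 2078)*(-2306 + Z) = ((-2201 + 1570)/(1998 - 1693) - 2078)*(-2306 - 1/4368) = (-631/305 - 2078)*(-10072609/4368) = -634421/305*(-10072609/4368) = 6390274674389/1332240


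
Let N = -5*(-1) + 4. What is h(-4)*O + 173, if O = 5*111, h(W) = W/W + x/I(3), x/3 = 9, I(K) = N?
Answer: 2393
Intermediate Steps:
N = 9 (N = 5 + 4 = 9)
I(K) = 9
x = 27 (x = 3*9 = 27)
h(W) = 4 (h(W) = W/W + 27/9 = 1 + 27*(⅑) = 1 + 3 = 4)
O = 555
h(-4)*O + 173 = 4*555 + 173 = 2220 + 173 = 2393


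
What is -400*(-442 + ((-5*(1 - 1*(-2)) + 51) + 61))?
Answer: 138000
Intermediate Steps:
-400*(-442 + ((-5*(1 - 1*(-2)) + 51) + 61)) = -400*(-442 + ((-5*(1 + 2) + 51) + 61)) = -400*(-442 + ((-5*3 + 51) + 61)) = -400*(-442 + ((-15 + 51) + 61)) = -400*(-442 + (36 + 61)) = -400*(-442 + 97) = -400*(-345) = 138000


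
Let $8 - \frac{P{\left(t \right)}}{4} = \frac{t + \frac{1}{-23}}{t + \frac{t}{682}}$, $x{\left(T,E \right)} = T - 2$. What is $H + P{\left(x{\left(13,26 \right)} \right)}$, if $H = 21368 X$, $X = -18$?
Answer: $- \frac{6041618224}{15709} \approx -3.846 \cdot 10^{5}$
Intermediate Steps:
$x{\left(T,E \right)} = -2 + T$
$P{\left(t \right)} = 32 - \frac{2728 \left(- \frac{1}{23} + t\right)}{683 t}$ ($P{\left(t \right)} = 32 - 4 \frac{t + \frac{1}{-23}}{t + \frac{t}{682}} = 32 - 4 \frac{t - \frac{1}{23}}{t + t \frac{1}{682}} = 32 - 4 \frac{- \frac{1}{23} + t}{t + \frac{t}{682}} = 32 - 4 \frac{- \frac{1}{23} + t}{\frac{683}{682} t} = 32 - 4 \left(- \frac{1}{23} + t\right) \frac{682}{683 t} = 32 - 4 \frac{682 \left(- \frac{1}{23} + t\right)}{683 t} = 32 - \frac{2728 \left(- \frac{1}{23} + t\right)}{683 t}$)
$H = -384624$ ($H = 21368 \left(-18\right) = -384624$)
$H + P{\left(x{\left(13,26 \right)} \right)} = -384624 + \frac{8 \left(341 + 54993 \left(-2 + 13\right)\right)}{15709 \left(-2 + 13\right)} = -384624 + \frac{8 \left(341 + 54993 \cdot 11\right)}{15709 \cdot 11} = -384624 + \frac{8}{15709} \cdot \frac{1}{11} \left(341 + 604923\right) = -384624 + \frac{8}{15709} \cdot \frac{1}{11} \cdot 605264 = -384624 + \frac{440192}{15709} = - \frac{6041618224}{15709}$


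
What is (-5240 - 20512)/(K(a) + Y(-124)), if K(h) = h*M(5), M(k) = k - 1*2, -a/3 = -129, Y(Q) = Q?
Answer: -25752/1037 ≈ -24.833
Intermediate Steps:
a = 387 (a = -3*(-129) = 387)
M(k) = -2 + k (M(k) = k - 2 = -2 + k)
K(h) = 3*h (K(h) = h*(-2 + 5) = h*3 = 3*h)
(-5240 - 20512)/(K(a) + Y(-124)) = (-5240 - 20512)/(3*387 - 124) = -25752/(1161 - 124) = -25752/1037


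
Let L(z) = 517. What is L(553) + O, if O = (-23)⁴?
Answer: 280358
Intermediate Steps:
O = 279841
L(553) + O = 517 + 279841 = 280358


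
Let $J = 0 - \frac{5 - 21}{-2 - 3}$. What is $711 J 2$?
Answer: $- \frac{22752}{5} \approx -4550.4$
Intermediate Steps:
$J = - \frac{16}{5}$ ($J = 0 - - \frac{16}{-5} = 0 - \left(-16\right) \left(- \frac{1}{5}\right) = 0 - \frac{16}{5} = - \frac{16}{5} \approx -3.2$)
$711 J 2 = 711 \left(\left(- \frac{16}{5}\right) 2\right) = 711 \left(- \frac{32}{5}\right) = - \frac{22752}{5}$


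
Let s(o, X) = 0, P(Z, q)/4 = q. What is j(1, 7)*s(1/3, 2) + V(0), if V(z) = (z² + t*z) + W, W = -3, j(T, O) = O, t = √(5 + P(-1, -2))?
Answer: -3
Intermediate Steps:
P(Z, q) = 4*q
t = I*√3 (t = √(5 + 4*(-2)) = √(5 - 8) = √(-3) = I*√3 ≈ 1.732*I)
V(z) = -3 + z² + I*z*√3 (V(z) = (z² + (I*√3)*z) - 3 = (z² + I*z*√3) - 3 = -3 + z² + I*z*√3)
j(1, 7)*s(1/3, 2) + V(0) = 7*0 + (-3 + 0² + I*0*√3) = 0 + (-3 + 0 + 0) = 0 - 3 = -3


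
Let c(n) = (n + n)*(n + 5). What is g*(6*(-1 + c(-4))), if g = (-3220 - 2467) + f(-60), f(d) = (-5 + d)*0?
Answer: 307098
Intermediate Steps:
c(n) = 2*n*(5 + n) (c(n) = (2*n)*(5 + n) = 2*n*(5 + n))
f(d) = 0
g = -5687 (g = (-3220 - 2467) + 0 = -5687 + 0 = -5687)
g*(6*(-1 + c(-4))) = -34122*(-1 + 2*(-4)*(5 - 4)) = -34122*(-1 + 2*(-4)*1) = -34122*(-1 - 8) = -34122*(-9) = -5687*(-54) = 307098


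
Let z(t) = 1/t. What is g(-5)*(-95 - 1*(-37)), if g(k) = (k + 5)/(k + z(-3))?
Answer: 0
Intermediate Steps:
g(k) = (5 + k)/(-1/3 + k) (g(k) = (k + 5)/(k + 1/(-3)) = (5 + k)/(k - 1/3) = (5 + k)/(-1/3 + k))
g(-5)*(-95 - 1*(-37)) = (3*(5 - 5)/(-1 + 3*(-5)))*(-95 - 1*(-37)) = (3*0/(-1 - 15))*(-95 + 37) = (3*0/(-16))*(-58) = (3*(-1/16)*0)*(-58) = 0*(-58) = 0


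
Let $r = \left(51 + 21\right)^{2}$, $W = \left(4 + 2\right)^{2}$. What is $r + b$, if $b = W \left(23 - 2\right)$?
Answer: $5940$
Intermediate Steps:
$W = 36$ ($W = 6^{2} = 36$)
$r = 5184$ ($r = 72^{2} = 5184$)
$b = 756$ ($b = 36 \left(23 - 2\right) = 36 \cdot 21 = 756$)
$r + b = 5184 + 756 = 5940$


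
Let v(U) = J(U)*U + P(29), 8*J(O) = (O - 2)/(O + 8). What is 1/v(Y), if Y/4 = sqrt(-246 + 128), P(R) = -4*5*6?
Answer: 4*(-sqrt(118) + 2*I)/(13*(-92*I + 37*sqrt(118))) ≈ -0.008235 - 0.00035389*I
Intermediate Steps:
P(R) = -120 (P(R) = -20*6 = -120)
Y = 4*I*sqrt(118) (Y = 4*sqrt(-246 + 128) = 4*sqrt(-118) = 4*(I*sqrt(118)) = 4*I*sqrt(118) ≈ 43.451*I)
J(O) = (-2 + O)/(8*(8 + O)) (J(O) = ((O - 2)/(O + 8))/8 = ((-2 + O)/(8 + O))/8 = (-2 + O)/(8*(8 + O)))
v(U) = -120 + U*(-2 + U)/(8*(8 + U)) (v(U) = ((-2 + U)/(8*(8 + U)))*U - 120 = U*(-2 + U)/(8*(8 + U)) - 120 = -120 + U*(-2 + U)/(8*(8 + U)))
1/v(Y) = 1/((-7680 + (4*I*sqrt(118))**2 - 3848*I*sqrt(118))/(8*(8 + 4*I*sqrt(118)))) = 1/((-7680 - 1888 - 3848*I*sqrt(118))/(8*(8 + 4*I*sqrt(118)))) = 1/((-9568 - 3848*I*sqrt(118))/(8*(8 + 4*I*sqrt(118)))) = 8*(8 + 4*I*sqrt(118))/(-9568 - 3848*I*sqrt(118))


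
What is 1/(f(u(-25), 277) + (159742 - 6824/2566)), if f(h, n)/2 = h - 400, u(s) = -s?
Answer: 1283/203983324 ≈ 6.2897e-6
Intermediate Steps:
f(h, n) = -800 + 2*h (f(h, n) = 2*(h - 400) = 2*(-400 + h) = -800 + 2*h)
1/(f(u(-25), 277) + (159742 - 6824/2566)) = 1/((-800 + 2*(-1*(-25))) + (159742 - 6824/2566)) = 1/((-800 + 2*25) + (159742 - 6824*1/2566)) = 1/((-800 + 50) + (159742 - 3412/1283)) = 1/(-750 + 204945574/1283) = 1/(203983324/1283) = 1283/203983324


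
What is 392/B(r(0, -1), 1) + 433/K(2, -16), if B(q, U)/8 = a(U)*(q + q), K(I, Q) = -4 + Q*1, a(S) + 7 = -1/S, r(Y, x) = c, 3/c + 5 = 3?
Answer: -2353/120 ≈ -19.608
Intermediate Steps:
c = -3/2 (c = 3/(-5 + 3) = 3/(-2) = 3*(-1/2) = -3/2 ≈ -1.5000)
r(Y, x) = -3/2
a(S) = -7 - 1/S
K(I, Q) = -4 + Q
B(q, U) = 16*q*(-7 - 1/U) (B(q, U) = 8*((-7 - 1/U)*(q + q)) = 8*((-7 - 1/U)*(2*q)) = 8*(2*q*(-7 - 1/U)) = 16*q*(-7 - 1/U))
392/B(r(0, -1), 1) + 433/K(2, -16) = 392/(-112*(-3/2) - 16*(-3/2)/1) + 433/(-4 - 16) = 392/(168 - 16*(-3/2)*1) + 433/(-20) = 392/(168 + 24) + 433*(-1/20) = 392/192 - 433/20 = 392*(1/192) - 433/20 = 49/24 - 433/20 = -2353/120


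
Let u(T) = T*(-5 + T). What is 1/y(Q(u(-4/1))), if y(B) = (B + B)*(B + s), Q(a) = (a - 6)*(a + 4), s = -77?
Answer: 1/2695200 ≈ 3.7103e-7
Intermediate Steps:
Q(a) = (-6 + a)*(4 + a)
y(B) = 2*B*(-77 + B) (y(B) = (B + B)*(B - 77) = (2*B)*(-77 + B) = 2*B*(-77 + B))
1/y(Q(u(-4/1))) = 1/(2*(-24 + ((-4/1)*(-5 - 4/1))² - 2*(-4/1)*(-5 - 4/1))*(-77 + (-24 + ((-4/1)*(-5 - 4/1))² - 2*(-4/1)*(-5 - 4/1)))) = 1/(2*(-24 + ((-4*1)*(-5 - 4*1))² - 2*(-4*1)*(-5 - 4*1))*(-77 + (-24 + ((-4*1)*(-5 - 4*1))² - 2*(-4*1)*(-5 - 4*1)))) = 1/(2*(-24 + (-4*(-5 - 4))² - (-8)*(-5 - 4))*(-77 + (-24 + (-4*(-5 - 4))² - (-8)*(-5 - 4)))) = 1/(2*(-24 + (-4*(-9))² - (-8)*(-9))*(-77 + (-24 + (-4*(-9))² - (-8)*(-9)))) = 1/(2*(-24 + 36² - 2*36)*(-77 + (-24 + 36² - 2*36))) = 1/(2*(-24 + 1296 - 72)*(-77 + (-24 + 1296 - 72))) = 1/(2*1200*(-77 + 1200)) = 1/(2*1200*1123) = 1/2695200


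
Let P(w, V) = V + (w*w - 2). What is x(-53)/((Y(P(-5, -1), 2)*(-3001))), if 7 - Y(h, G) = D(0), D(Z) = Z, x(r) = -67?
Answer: 67/21007 ≈ 0.0031894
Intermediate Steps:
P(w, V) = -2 + V + w² (P(w, V) = V + (w² - 2) = V + (-2 + w²) = -2 + V + w²)
Y(h, G) = 7 (Y(h, G) = 7 - 1*0 = 7 + 0 = 7)
x(-53)/((Y(P(-5, -1), 2)*(-3001))) = -67/(7*(-3001)) = -67/(-21007) = -67*(-1/21007) = 67/21007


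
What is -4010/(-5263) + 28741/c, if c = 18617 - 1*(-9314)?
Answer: 263267193/147000853 ≈ 1.7909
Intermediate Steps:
c = 27931 (c = 18617 + 9314 = 27931)
-4010/(-5263) + 28741/c = -4010/(-5263) + 28741/27931 = -4010*(-1/5263) + 28741*(1/27931) = 4010/5263 + 28741/27931 = 263267193/147000853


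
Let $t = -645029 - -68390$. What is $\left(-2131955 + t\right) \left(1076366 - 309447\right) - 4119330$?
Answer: $-2077276321216$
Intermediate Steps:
$t = -576639$ ($t = -645029 + 68390 = -576639$)
$\left(-2131955 + t\right) \left(1076366 - 309447\right) - 4119330 = \left(-2131955 - 576639\right) \left(1076366 - 309447\right) - 4119330 = \left(-2708594\right) 766919 - 4119330 = -2077272201886 - 4119330 = -2077276321216$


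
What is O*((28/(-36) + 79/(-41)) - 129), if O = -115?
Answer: 5588885/369 ≈ 15146.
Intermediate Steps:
O*((28/(-36) + 79/(-41)) - 129) = -115*((28/(-36) + 79/(-41)) - 129) = -115*((28*(-1/36) + 79*(-1/41)) - 129) = -115*((-7/9 - 79/41) - 129) = -115*(-998/369 - 129) = -115*(-48599/369) = 5588885/369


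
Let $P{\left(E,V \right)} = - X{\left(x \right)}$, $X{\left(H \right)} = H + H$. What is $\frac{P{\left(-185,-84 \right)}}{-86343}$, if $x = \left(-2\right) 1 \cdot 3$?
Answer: $- \frac{4}{28781} \approx -0.00013898$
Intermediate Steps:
$x = -6$ ($x = \left(-2\right) 3 = -6$)
$X{\left(H \right)} = 2 H$
$P{\left(E,V \right)} = 12$ ($P{\left(E,V \right)} = - 2 \left(-6\right) = \left(-1\right) \left(-12\right) = 12$)
$\frac{P{\left(-185,-84 \right)}}{-86343} = \frac{12}{-86343} = 12 \left(- \frac{1}{86343}\right) = - \frac{4}{28781}$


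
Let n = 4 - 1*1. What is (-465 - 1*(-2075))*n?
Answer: 4830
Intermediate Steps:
n = 3 (n = 4 - 1 = 3)
(-465 - 1*(-2075))*n = (-465 - 1*(-2075))*3 = (-465 + 2075)*3 = 1610*3 = 4830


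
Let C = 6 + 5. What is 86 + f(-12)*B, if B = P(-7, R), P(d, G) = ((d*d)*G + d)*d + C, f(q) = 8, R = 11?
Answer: -29618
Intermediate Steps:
C = 11
P(d, G) = 11 + d*(d + G*d²) (P(d, G) = ((d*d)*G + d)*d + 11 = (d²*G + d)*d + 11 = (G*d² + d)*d + 11 = (d + G*d²)*d + 11 = d*(d + G*d²) + 11 = 11 + d*(d + G*d²))
B = -3713 (B = 11 + (-7)² + 11*(-7)³ = 11 + 49 + 11*(-343) = 11 + 49 - 3773 = -3713)
86 + f(-12)*B = 86 + 8*(-3713) = 86 - 29704 = -29618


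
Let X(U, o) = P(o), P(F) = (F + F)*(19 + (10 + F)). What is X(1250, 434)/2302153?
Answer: 1852/10609 ≈ 0.17457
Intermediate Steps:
P(F) = 2*F*(29 + F) (P(F) = (2*F)*(29 + F) = 2*F*(29 + F))
X(U, o) = 2*o*(29 + o)
X(1250, 434)/2302153 = (2*434*(29 + 434))/2302153 = (2*434*463)*(1/2302153) = 401884*(1/2302153) = 1852/10609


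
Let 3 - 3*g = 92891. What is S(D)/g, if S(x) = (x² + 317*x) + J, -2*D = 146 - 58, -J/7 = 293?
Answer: 42189/92888 ≈ 0.45419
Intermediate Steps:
g = -92888/3 (g = 1 - ⅓*92891 = 1 - 92891/3 = -92888/3 ≈ -30963.)
J = -2051 (J = -7*293 = -2051)
D = -44 (D = -(146 - 58)/2 = -½*88 = -44)
S(x) = -2051 + x² + 317*x (S(x) = (x² + 317*x) - 2051 = -2051 + x² + 317*x)
S(D)/g = (-2051 + (-44)² + 317*(-44))/(-92888/3) = (-2051 + 1936 - 13948)*(-3/92888) = -14063*(-3/92888) = 42189/92888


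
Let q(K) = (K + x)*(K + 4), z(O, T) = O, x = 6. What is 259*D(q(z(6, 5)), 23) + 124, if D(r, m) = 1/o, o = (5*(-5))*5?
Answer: 15241/125 ≈ 121.93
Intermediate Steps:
o = -125 (o = -25*5 = -125)
q(K) = (4 + K)*(6 + K) (q(K) = (K + 6)*(K + 4) = (6 + K)*(4 + K) = (4 + K)*(6 + K))
D(r, m) = -1/125 (D(r, m) = 1/(-125) = -1/125)
259*D(q(z(6, 5)), 23) + 124 = 259*(-1/125) + 124 = -259/125 + 124 = 15241/125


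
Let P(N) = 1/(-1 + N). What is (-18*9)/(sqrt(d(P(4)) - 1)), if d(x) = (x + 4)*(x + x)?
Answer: -486*sqrt(17)/17 ≈ -117.87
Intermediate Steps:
d(x) = 2*x*(4 + x) (d(x) = (4 + x)*(2*x) = 2*x*(4 + x))
(-18*9)/(sqrt(d(P(4)) - 1)) = (-18*9)/(sqrt(2*(4 + 1/(-1 + 4))/(-1 + 4) - 1)) = -162/sqrt(2*(4 + 1/3)/3 - 1) = -162/sqrt(2*(1/3)*(4 + 1/3) - 1) = -162/sqrt(2*(1/3)*(13/3) - 1) = -162/sqrt(26/9 - 1) = -162/sqrt(17/9) = -162/(sqrt(17)/3) = (3*sqrt(17)/17)*(-162) = -486*sqrt(17)/17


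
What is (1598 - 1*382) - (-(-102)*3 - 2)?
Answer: 912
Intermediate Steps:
(1598 - 1*382) - (-(-102)*3 - 2) = (1598 - 382) - (-17*(-18) - 2) = 1216 - (306 - 2) = 1216 - 1*304 = 1216 - 304 = 912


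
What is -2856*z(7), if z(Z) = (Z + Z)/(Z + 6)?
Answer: -39984/13 ≈ -3075.7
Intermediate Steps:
z(Z) = 2*Z/(6 + Z) (z(Z) = (2*Z)/(6 + Z) = 2*Z/(6 + Z))
-2856*z(7) = -5712*7/(6 + 7) = -5712*7/13 = -2856*14/13 = -39984/13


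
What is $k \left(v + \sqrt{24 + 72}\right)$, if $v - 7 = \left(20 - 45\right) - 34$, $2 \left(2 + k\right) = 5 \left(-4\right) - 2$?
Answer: $676 - 52 \sqrt{6} \approx 548.63$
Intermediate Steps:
$k = -13$ ($k = -2 + \frac{5 \left(-4\right) - 2}{2} = -2 + \frac{-20 - 2}{2} = -2 + \frac{1}{2} \left(-22\right) = -2 - 11 = -13$)
$v = -52$ ($v = 7 + \left(\left(20 - 45\right) - 34\right) = 7 - 59 = -52$)
$k \left(v + \sqrt{24 + 72}\right) = - 13 \left(-52 + \sqrt{24 + 72}\right) = - 13 \left(-52 + \sqrt{96}\right) = - 13 \left(-52 + 4 \sqrt{6}\right) = 676 - 52 \sqrt{6}$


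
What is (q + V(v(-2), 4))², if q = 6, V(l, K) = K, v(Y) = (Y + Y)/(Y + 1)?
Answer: 100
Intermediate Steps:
v(Y) = 2*Y/(1 + Y) (v(Y) = (2*Y)/(1 + Y) = 2*Y/(1 + Y))
(q + V(v(-2), 4))² = (6 + 4)² = 10² = 100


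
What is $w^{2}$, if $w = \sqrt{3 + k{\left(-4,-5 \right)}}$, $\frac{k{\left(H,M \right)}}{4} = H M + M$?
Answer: $63$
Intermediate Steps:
$k{\left(H,M \right)} = 4 M + 4 H M$ ($k{\left(H,M \right)} = 4 \left(H M + M\right) = 4 \left(M + H M\right) = 4 M + 4 H M$)
$w = 3 \sqrt{7}$ ($w = \sqrt{3 + 4 \left(-5\right) \left(1 - 4\right)} = \sqrt{3 + 4 \left(-5\right) \left(-3\right)} = \sqrt{3 + 60} = \sqrt{63} = 3 \sqrt{7} \approx 7.9373$)
$w^{2} = \left(3 \sqrt{7}\right)^{2} = 63$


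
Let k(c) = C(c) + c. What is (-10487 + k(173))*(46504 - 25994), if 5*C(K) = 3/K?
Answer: -36596431914/173 ≈ -2.1154e+8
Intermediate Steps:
C(K) = 3/(5*K) (C(K) = (3/K)/5 = 3/(5*K))
k(c) = c + 3/(5*c) (k(c) = 3/(5*c) + c = c + 3/(5*c))
(-10487 + k(173))*(46504 - 25994) = (-10487 + (173 + (⅗)/173))*(46504 - 25994) = (-10487 + (173 + (⅗)*(1/173)))*20510 = (-10487 + (173 + 3/865))*20510 = (-10487 + 149648/865)*20510 = -8921607/865*20510 = -36596431914/173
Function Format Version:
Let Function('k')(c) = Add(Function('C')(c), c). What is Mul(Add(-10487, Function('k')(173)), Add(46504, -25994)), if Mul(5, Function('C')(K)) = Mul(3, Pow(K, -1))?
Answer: Rational(-36596431914, 173) ≈ -2.1154e+8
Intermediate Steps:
Function('C')(K) = Mul(Rational(3, 5), Pow(K, -1)) (Function('C')(K) = Mul(Rational(1, 5), Mul(3, Pow(K, -1))) = Mul(Rational(3, 5), Pow(K, -1)))
Function('k')(c) = Add(c, Mul(Rational(3, 5), Pow(c, -1))) (Function('k')(c) = Add(Mul(Rational(3, 5), Pow(c, -1)), c) = Add(c, Mul(Rational(3, 5), Pow(c, -1))))
Mul(Add(-10487, Function('k')(173)), Add(46504, -25994)) = Mul(Add(-10487, Add(173, Mul(Rational(3, 5), Pow(173, -1)))), Add(46504, -25994)) = Mul(Add(-10487, Add(173, Mul(Rational(3, 5), Rational(1, 173)))), 20510) = Mul(Add(-10487, Add(173, Rational(3, 865))), 20510) = Mul(Add(-10487, Rational(149648, 865)), 20510) = Mul(Rational(-8921607, 865), 20510) = Rational(-36596431914, 173)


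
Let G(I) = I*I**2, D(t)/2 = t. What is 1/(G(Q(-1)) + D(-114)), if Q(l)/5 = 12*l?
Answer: -1/216228 ≈ -4.6247e-6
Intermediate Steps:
D(t) = 2*t
Q(l) = 60*l (Q(l) = 5*(12*l) = 60*l)
G(I) = I**3
1/(G(Q(-1)) + D(-114)) = 1/((60*(-1))**3 + 2*(-114)) = 1/((-60)**3 - 228) = 1/(-216000 - 228) = 1/(-216228) = -1/216228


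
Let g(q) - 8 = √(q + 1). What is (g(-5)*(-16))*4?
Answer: -512 - 128*I ≈ -512.0 - 128.0*I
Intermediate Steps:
g(q) = 8 + √(1 + q) (g(q) = 8 + √(q + 1) = 8 + √(1 + q))
(g(-5)*(-16))*4 = ((8 + √(1 - 5))*(-16))*4 = ((8 + √(-4))*(-16))*4 = ((8 + 2*I)*(-16))*4 = (-128 - 32*I)*4 = -512 - 128*I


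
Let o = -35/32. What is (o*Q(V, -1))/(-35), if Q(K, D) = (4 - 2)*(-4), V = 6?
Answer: -1/4 ≈ -0.25000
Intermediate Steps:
o = -35/32 (o = -35*1/32 = -35/32 ≈ -1.0938)
Q(K, D) = -8 (Q(K, D) = 2*(-4) = -8)
(o*Q(V, -1))/(-35) = -35/32*(-8)/(-35) = (35/4)*(-1/35) = -1/4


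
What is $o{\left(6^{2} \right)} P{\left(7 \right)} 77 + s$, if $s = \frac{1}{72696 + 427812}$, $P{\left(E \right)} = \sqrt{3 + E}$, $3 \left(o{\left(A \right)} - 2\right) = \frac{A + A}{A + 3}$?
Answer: $\frac{1}{500508} + \frac{2618 \sqrt{10}}{13} \approx 636.83$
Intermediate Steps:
$o{\left(A \right)} = 2 + \frac{2 A}{3 \left(3 + A\right)}$ ($o{\left(A \right)} = 2 + \frac{\left(A + A\right) \frac{1}{A + 3}}{3} = 2 + \frac{2 A \frac{1}{3 + A}}{3} = 2 + \frac{2 A}{3 \left(3 + A\right)}$)
$s = \frac{1}{500508} \approx 1.998 \cdot 10^{-6}$
$o{\left(6^{2} \right)} P{\left(7 \right)} 77 + s = \frac{2 \left(9 + 4 \cdot 6^{2}\right)}{3 \left(3 + 6^{2}\right)} \sqrt{3 + 7} \cdot 77 + \frac{1}{500508} = \frac{2 \left(9 + 4 \cdot 36\right)}{3 \left(3 + 36\right)} \sqrt{10} \cdot 77 + \frac{1}{500508} = \frac{2 \left(9 + 144\right)}{3 \cdot 39} \sqrt{10} \cdot 77 + \frac{1}{500508} = \frac{2}{3} \cdot \frac{1}{39} \cdot 153 \sqrt{10} \cdot 77 + \frac{1}{500508} = \frac{34 \sqrt{10}}{13} \cdot 77 + \frac{1}{500508} = \frac{2618 \sqrt{10}}{13} + \frac{1}{500508} = \frac{1}{500508} + \frac{2618 \sqrt{10}}{13}$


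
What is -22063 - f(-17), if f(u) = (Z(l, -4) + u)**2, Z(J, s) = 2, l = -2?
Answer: -22288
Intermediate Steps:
f(u) = (2 + u)**2
-22063 - f(-17) = -22063 - (2 - 17)**2 = -22063 - 1*(-15)**2 = -22063 - 1*225 = -22063 - 225 = -22288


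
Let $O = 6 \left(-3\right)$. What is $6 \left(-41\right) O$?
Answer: $4428$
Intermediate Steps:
$O = -18$
$6 \left(-41\right) O = 6 \left(-41\right) \left(-18\right) = \left(-246\right) \left(-18\right) = 4428$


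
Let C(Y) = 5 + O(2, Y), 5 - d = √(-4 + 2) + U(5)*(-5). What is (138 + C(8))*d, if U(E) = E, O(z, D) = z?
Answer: 4350 - 145*I*√2 ≈ 4350.0 - 205.06*I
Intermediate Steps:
d = 30 - I*√2 (d = 5 - (√(-4 + 2) + 5*(-5)) = 5 - (√(-2) - 25) = 5 - (I*√2 - 25) = 5 - (-25 + I*√2) = 5 + (25 - I*√2) = 30 - I*√2 ≈ 30.0 - 1.4142*I)
C(Y) = 7 (C(Y) = 5 + 2 = 7)
(138 + C(8))*d = (138 + 7)*(30 - I*√2) = 145*(30 - I*√2) = 4350 - 145*I*√2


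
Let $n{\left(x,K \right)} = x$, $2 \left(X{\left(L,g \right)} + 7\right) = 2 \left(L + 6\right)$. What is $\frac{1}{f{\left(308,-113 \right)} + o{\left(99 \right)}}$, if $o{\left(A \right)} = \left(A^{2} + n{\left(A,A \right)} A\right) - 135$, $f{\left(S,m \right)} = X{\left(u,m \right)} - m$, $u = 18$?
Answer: $\frac{1}{19597} \approx 5.1028 \cdot 10^{-5}$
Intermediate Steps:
$X{\left(L,g \right)} = -1 + L$ ($X{\left(L,g \right)} = -7 + \frac{2 \left(L + 6\right)}{2} = -7 + \frac{2 \left(6 + L\right)}{2} = -7 + \frac{12 + 2 L}{2} = -7 + \left(6 + L\right) = -1 + L$)
$f{\left(S,m \right)} = 17 - m$ ($f{\left(S,m \right)} = \left(-1 + 18\right) - m = 17 - m$)
$o{\left(A \right)} = -135 + 2 A^{2}$ ($o{\left(A \right)} = \left(A^{2} + A A\right) - 135 = \left(A^{2} + A^{2}\right) - 135 = 2 A^{2} - 135 = -135 + 2 A^{2}$)
$\frac{1}{f{\left(308,-113 \right)} + o{\left(99 \right)}} = \frac{1}{\left(17 - -113\right) - \left(135 - 2 \cdot 99^{2}\right)} = \frac{1}{\left(17 + 113\right) + \left(-135 + 2 \cdot 9801\right)} = \frac{1}{130 + \left(-135 + 19602\right)} = \frac{1}{130 + 19467} = \frac{1}{19597}$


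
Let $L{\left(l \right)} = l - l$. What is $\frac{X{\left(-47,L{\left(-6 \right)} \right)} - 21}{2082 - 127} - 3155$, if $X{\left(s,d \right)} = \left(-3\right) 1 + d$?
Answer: $- \frac{6168049}{1955} \approx -3155.0$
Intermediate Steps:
$L{\left(l \right)} = 0$
$X{\left(s,d \right)} = -3 + d$
$\frac{X{\left(-47,L{\left(-6 \right)} \right)} - 21}{2082 - 127} - 3155 = \frac{\left(-3 + 0\right) - 21}{2082 - 127} - 3155 = \frac{-3 - 21}{1955} - 3155 = \left(-24\right) \frac{1}{1955} - 3155 = - \frac{24}{1955} - 3155 = - \frac{6168049}{1955}$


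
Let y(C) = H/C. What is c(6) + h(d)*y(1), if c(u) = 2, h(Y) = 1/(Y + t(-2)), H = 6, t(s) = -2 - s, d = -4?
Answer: ½ ≈ 0.50000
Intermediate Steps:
h(Y) = 1/Y (h(Y) = 1/(Y + (-2 - 1*(-2))) = 1/(Y + (-2 + 2)) = 1/(Y + 0) = 1/Y)
y(C) = 6/C
c(6) + h(d)*y(1) = 2 + (6/1)/(-4) = 2 - 3/2 = ½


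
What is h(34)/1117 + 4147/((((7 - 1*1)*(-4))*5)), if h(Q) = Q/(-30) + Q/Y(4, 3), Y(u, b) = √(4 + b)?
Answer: -926467/26808 + 34*√7/7819 ≈ -34.548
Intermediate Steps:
h(Q) = -Q/30 + Q*√7/7 (h(Q) = Q/(-30) + Q/(√(4 + 3)) = Q*(-1/30) + Q/(√7) = -Q/30 + Q*(√7/7) = -Q/30 + Q*√7/7)
h(34)/1117 + 4147/((((7 - 1*1)*(-4))*5)) = ((1/210)*34*(-7 + 30*√7))/1117 + 4147/((((7 - 1*1)*(-4))*5)) = (-17/15 + 34*√7/7)*(1/1117) + 4147/((((7 - 1)*(-4))*5)) = (-17/16755 + 34*√7/7819) + 4147/(((6*(-4))*5)) = (-17/16755 + 34*√7/7819) + 4147/((-24*5)) = (-17/16755 + 34*√7/7819) + 4147/(-120) = (-17/16755 + 34*√7/7819) + 4147*(-1/120) = (-17/16755 + 34*√7/7819) - 4147/120 = -926467/26808 + 34*√7/7819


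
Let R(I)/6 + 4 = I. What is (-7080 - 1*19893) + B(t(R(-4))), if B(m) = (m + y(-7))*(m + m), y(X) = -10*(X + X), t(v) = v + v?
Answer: -35421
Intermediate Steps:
R(I) = -24 + 6*I
t(v) = 2*v
y(X) = -20*X
B(m) = 2*m*(140 + m) (B(m) = (m - 20*(-7))*(m + m) = (m + 140)*(2*m) = (140 + m)*(2*m) = 2*m*(140 + m))
(-7080 - 1*19893) + B(t(R(-4))) = (-7080 - 1*19893) + 2*(2*(-24 + 6*(-4)))*(140 + 2*(-24 + 6*(-4))) = (-7080 - 19893) + 2*(2*(-24 - 24))*(140 + 2*(-24 - 24)) = -26973 + 2*(2*(-48))*(140 + 2*(-48)) = -26973 + 2*(-96)*(140 - 96) = -26973 + 2*(-96)*44 = -26973 - 8448 = -35421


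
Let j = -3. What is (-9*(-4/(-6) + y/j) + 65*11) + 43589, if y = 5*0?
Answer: 44298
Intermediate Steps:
y = 0
(-9*(-4/(-6) + y/j) + 65*11) + 43589 = (-9*(-4/(-6) + 0/(-3)) + 65*11) + 43589 = (-9*(-4*(-1/6) + 0*(-1/3)) + 715) + 43589 = (-9*(2/3 + 0) + 715) + 43589 = (-9*2/3 + 715) + 43589 = (-6 + 715) + 43589 = 709 + 43589 = 44298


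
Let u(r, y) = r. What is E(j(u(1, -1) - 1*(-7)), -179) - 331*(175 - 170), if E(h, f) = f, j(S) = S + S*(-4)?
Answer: -1834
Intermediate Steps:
j(S) = -3*S (j(S) = S - 4*S = -3*S)
E(j(u(1, -1) - 1*(-7)), -179) - 331*(175 - 170) = -179 - 331*(175 - 170) = -179 - 331*5 = -179 - 1*1655 = -179 - 1655 = -1834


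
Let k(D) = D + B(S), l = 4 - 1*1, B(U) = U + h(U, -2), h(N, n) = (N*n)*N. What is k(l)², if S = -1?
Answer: 0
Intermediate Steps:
h(N, n) = n*N²
B(U) = U - 2*U²
l = 3 (l = 4 - 1 = 3)
k(D) = -3 + D (k(D) = D - (1 - 2*(-1)) = D - (1 + 2) = D - 1*3 = D - 3 = -3 + D)
k(l)² = (-3 + 3)² = 0² = 0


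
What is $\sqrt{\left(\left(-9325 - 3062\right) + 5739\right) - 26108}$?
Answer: $2 i \sqrt{8189} \approx 180.99 i$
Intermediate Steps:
$\sqrt{\left(\left(-9325 - 3062\right) + 5739\right) - 26108} = \sqrt{\left(-12387 + 5739\right) - 26108} = \sqrt{-6648 - 26108} = \sqrt{-32756} = 2 i \sqrt{8189}$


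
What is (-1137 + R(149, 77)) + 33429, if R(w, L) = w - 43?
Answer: 32398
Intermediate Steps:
R(w, L) = -43 + w
(-1137 + R(149, 77)) + 33429 = (-1137 + (-43 + 149)) + 33429 = (-1137 + 106) + 33429 = -1031 + 33429 = 32398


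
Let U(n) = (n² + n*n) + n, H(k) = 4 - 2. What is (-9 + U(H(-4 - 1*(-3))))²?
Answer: 1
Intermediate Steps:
H(k) = 2
U(n) = n + 2*n² (U(n) = (n² + n²) + n = 2*n² + n = n + 2*n²)
(-9 + U(H(-4 - 1*(-3))))² = (-9 + 2*(1 + 2*2))² = (-9 + 2*(1 + 4))² = (-9 + 2*5)² = (-9 + 10)² = 1² = 1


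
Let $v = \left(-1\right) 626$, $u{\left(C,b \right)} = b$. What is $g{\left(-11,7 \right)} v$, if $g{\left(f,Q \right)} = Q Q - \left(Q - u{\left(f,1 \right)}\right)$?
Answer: $-26918$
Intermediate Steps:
$v = -626$
$g{\left(f,Q \right)} = 1 + Q^{2} - Q$ ($g{\left(f,Q \right)} = Q Q - \left(-1 + Q\right) = Q^{2} - \left(-1 + Q\right) = 1 + Q^{2} - Q$)
$g{\left(-11,7 \right)} v = \left(1 + 7^{2} - 7\right) \left(-626\right) = \left(1 + 49 - 7\right) \left(-626\right) = 43 \left(-626\right) = -26918$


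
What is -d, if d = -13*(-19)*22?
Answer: -5434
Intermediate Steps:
d = 5434 (d = 247*22 = 5434)
-d = -1*5434 = -5434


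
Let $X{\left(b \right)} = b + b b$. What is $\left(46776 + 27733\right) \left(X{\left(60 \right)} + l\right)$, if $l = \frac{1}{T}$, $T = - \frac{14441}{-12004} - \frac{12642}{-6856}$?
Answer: $\frac{4274355258815686}{15672629} \approx 2.7273 \cdot 10^{8}$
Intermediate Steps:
$T = \frac{15672629}{5143714}$ ($T = \left(-14441\right) \left(- \frac{1}{12004}\right) - - \frac{6321}{3428} = \frac{14441}{12004} + \frac{6321}{3428} = \frac{15672629}{5143714} \approx 3.0469$)
$X{\left(b \right)} = b + b^{2}$
$l = \frac{5143714}{15672629}$ ($l = \frac{1}{\frac{15672629}{5143714}} = \frac{5143714}{15672629} \approx 0.3282$)
$\left(46776 + 27733\right) \left(X{\left(60 \right)} + l\right) = \left(46776 + 27733\right) \left(60 \left(1 + 60\right) + \frac{5143714}{15672629}\right) = 74509 \left(60 \cdot 61 + \frac{5143714}{15672629}\right) = 74509 \left(3660 + \frac{5143714}{15672629}\right) = 74509 \cdot \frac{57366965854}{15672629} = \frac{4274355258815686}{15672629}$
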